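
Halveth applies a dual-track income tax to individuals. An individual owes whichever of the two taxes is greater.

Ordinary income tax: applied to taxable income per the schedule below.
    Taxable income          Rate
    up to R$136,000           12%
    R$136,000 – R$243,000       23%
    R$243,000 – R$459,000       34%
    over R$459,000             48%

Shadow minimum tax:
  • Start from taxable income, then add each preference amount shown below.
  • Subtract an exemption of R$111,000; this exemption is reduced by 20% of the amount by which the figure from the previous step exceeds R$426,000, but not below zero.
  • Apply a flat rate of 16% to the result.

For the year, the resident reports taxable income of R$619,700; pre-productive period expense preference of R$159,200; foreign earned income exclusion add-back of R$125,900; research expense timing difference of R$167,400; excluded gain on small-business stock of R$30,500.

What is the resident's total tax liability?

Ordinary income tax:
  R$136,000 × 12% = R$16,320
  R$107,000 × 23% = R$24,610
  R$216,000 × 34% = R$73,440
  R$160,700 × 48% = R$77,136
  → R$191,506

Shadow minimum tax:
  Adjusted income: R$619,700 + R$159,200 + R$125,900 + R$167,400 + R$30,500 = R$1,102,700
  Exemption: 20% × (R$1,102,700 − R$426,000) = R$135,340 ≥ R$111,000, so the exemption is fully phased out
  Base: R$1,102,700 − R$0 = R$1,102,700
  R$1,102,700 × 16% = R$176,432

R$191,506 > R$176,432, so the ordinary income tax governs.

R$191,506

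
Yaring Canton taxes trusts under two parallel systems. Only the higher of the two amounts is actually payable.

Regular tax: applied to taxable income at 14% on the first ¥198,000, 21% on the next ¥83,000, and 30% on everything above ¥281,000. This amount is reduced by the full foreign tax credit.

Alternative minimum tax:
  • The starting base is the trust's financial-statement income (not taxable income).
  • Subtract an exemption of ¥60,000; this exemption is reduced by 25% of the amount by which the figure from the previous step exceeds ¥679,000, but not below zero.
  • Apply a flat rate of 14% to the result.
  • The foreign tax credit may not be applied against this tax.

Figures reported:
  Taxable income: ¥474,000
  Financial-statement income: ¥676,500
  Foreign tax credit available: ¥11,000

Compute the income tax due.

Alternative minimum tax:
  Base (financial-statement income): ¥676,500
  Exemption: ¥676,500 ≤ ¥679,000, so full ¥60,000 applies
  Base: ¥676,500 − ¥60,000 = ¥616,500
  ¥616,500 × 14% = ¥86,310

Regular tax:
  ¥198,000 × 14% = ¥27,720
  ¥83,000 × 21% = ¥17,430
  ¥193,000 × 30% = ¥57,900
  → ¥103,050
  Less foreign tax credit ¥11,000 → ¥92,050

¥92,050 > ¥86,310, so the regular tax governs.

¥92,050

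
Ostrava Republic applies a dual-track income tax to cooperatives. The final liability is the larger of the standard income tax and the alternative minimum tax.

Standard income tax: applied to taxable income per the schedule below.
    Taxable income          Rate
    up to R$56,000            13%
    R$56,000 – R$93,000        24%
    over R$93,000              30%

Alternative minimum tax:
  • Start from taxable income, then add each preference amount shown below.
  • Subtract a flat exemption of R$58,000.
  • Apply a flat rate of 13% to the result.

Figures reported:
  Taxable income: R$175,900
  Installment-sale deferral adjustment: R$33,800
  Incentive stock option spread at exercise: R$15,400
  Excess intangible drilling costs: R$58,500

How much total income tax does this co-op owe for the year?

R$41,030

Alternative minimum tax:
  Adjusted income: R$175,900 + R$33,800 + R$15,400 + R$58,500 = R$283,600
  Less exemption R$58,000 → base R$225,600
  R$225,600 × 13% = R$29,328

Standard income tax:
  R$56,000 × 13% = R$7,280
  R$37,000 × 24% = R$8,880
  R$82,900 × 30% = R$24,870
  → R$41,030

R$41,030 > R$29,328, so the standard income tax governs.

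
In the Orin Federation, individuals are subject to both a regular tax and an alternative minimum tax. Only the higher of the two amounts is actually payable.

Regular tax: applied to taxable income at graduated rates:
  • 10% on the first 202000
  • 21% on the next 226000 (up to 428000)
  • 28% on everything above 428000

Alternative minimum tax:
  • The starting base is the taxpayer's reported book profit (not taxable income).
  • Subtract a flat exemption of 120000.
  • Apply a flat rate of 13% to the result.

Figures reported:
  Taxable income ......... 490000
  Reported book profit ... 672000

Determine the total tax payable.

85020

Regular tax:
  202000 × 10% = 20200
  226000 × 21% = 47460
  62000 × 28% = 17360
  → 85020

Alternative minimum tax:
  Base (reported book profit): 672000
  Less exemption 120000 → base 552000
  552000 × 13% = 71760

85020 > 71760, so the regular tax governs.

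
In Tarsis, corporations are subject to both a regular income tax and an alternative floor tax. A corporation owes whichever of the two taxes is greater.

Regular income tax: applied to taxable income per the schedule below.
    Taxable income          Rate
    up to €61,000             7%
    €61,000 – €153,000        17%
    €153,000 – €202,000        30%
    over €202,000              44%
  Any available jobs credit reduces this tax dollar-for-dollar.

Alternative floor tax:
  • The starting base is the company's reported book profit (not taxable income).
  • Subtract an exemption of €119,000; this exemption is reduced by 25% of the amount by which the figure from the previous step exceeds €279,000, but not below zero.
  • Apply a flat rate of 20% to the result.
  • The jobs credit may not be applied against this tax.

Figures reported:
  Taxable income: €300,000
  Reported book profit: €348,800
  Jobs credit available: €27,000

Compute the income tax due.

Alternative floor tax:
  Base (reported book profit): €348,800
  Exemption: €119,000 − 25% × (€348,800 − €279,000) = €119,000 − €17,450 = €101,550
  Base: €348,800 − €101,550 = €247,250
  €247,250 × 20% = €49,450

Regular income tax:
  €61,000 × 7% = €4,270
  €92,000 × 17% = €15,640
  €49,000 × 30% = €14,700
  €98,000 × 44% = €43,120
  → €77,730
  Less jobs credit €27,000 → €50,730

€50,730 > €49,450, so the regular income tax governs.

€50,730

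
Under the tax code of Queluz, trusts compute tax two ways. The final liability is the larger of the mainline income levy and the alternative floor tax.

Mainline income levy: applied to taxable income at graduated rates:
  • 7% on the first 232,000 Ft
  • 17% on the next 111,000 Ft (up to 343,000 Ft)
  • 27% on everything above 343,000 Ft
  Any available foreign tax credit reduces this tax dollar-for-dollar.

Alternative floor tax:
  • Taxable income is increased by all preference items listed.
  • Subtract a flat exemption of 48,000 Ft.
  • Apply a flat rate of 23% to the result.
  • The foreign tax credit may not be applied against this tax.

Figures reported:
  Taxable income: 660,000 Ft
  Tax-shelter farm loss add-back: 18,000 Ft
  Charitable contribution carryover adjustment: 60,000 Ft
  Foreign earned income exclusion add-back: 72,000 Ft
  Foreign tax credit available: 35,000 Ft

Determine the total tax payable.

175,260 Ft

Mainline income levy:
  232,000 Ft × 7% = 16,240 Ft
  111,000 Ft × 17% = 18,870 Ft
  317,000 Ft × 27% = 85,590 Ft
  → 120,700 Ft
  Less foreign tax credit 35,000 Ft → 85,700 Ft

Alternative floor tax:
  Adjusted income: 660,000 Ft + 18,000 Ft + 60,000 Ft + 72,000 Ft = 810,000 Ft
  Less exemption 48,000 Ft → base 762,000 Ft
  762,000 Ft × 23% = 175,260 Ft

175,260 Ft > 85,700 Ft, so the alternative floor tax is the binding amount.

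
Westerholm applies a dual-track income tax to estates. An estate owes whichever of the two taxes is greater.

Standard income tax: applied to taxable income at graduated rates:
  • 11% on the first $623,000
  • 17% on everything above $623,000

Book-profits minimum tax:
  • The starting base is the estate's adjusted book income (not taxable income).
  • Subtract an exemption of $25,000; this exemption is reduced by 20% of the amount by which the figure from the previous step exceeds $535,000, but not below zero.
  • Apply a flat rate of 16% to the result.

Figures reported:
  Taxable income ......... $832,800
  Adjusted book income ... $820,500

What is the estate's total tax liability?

Book-profits minimum tax:
  Base (adjusted book income): $820,500
  Exemption: 20% × ($820,500 − $535,000) = $57,100 ≥ $25,000, so the exemption is fully phased out
  Base: $820,500 − $0 = $820,500
  $820,500 × 16% = $131,280

Standard income tax:
  $623,000 × 11% = $68,530
  $209,800 × 17% = $35,666
  → $104,196

$131,280 > $104,196, so the book-profits minimum tax is the binding amount.

$131,280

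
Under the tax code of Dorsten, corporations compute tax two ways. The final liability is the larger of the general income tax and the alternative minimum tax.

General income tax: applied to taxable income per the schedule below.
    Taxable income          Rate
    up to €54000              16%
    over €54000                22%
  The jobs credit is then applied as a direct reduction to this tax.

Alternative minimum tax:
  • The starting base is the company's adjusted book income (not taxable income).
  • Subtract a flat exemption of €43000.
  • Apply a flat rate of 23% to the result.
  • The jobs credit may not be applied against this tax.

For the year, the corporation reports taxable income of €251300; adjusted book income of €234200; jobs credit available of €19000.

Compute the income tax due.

General income tax:
  €54000 × 16% = €8640
  €197300 × 22% = €43406
  → €52046
  Less jobs credit €19000 → €33046

Alternative minimum tax:
  Base (adjusted book income): €234200
  Less exemption €43000 → base €191200
  €191200 × 23% = €43976

€43976 > €33046, so the alternative minimum tax is the binding amount.

€43976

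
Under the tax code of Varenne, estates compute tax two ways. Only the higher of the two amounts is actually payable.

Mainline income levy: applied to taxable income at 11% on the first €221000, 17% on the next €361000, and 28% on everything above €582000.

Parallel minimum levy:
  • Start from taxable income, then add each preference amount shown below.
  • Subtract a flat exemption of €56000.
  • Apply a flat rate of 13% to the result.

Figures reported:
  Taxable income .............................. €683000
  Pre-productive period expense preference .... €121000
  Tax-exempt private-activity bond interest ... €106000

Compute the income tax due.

€113960

Mainline income levy:
  €221000 × 11% = €24310
  €361000 × 17% = €61370
  €101000 × 28% = €28280
  → €113960

Parallel minimum levy:
  Adjusted income: €683000 + €121000 + €106000 = €910000
  Less exemption €56000 → base €854000
  €854000 × 13% = €111020

€113960 > €111020, so the mainline income levy governs.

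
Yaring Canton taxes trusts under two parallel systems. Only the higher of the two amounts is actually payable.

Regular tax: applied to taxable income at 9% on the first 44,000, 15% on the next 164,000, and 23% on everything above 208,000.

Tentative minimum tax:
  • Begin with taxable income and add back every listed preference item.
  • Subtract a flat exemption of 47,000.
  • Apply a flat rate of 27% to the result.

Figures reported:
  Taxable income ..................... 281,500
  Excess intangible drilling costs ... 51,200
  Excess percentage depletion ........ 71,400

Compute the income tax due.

96,417

Tentative minimum tax:
  Adjusted income: 281,500 + 51,200 + 71,400 = 404,100
  Less exemption 47,000 → base 357,100
  357,100 × 27% = 96,417

Regular tax:
  44,000 × 9% = 3,960
  164,000 × 15% = 24,600
  73,500 × 23% = 16,905
  → 45,465

96,417 > 45,465, so the tentative minimum tax is the binding amount.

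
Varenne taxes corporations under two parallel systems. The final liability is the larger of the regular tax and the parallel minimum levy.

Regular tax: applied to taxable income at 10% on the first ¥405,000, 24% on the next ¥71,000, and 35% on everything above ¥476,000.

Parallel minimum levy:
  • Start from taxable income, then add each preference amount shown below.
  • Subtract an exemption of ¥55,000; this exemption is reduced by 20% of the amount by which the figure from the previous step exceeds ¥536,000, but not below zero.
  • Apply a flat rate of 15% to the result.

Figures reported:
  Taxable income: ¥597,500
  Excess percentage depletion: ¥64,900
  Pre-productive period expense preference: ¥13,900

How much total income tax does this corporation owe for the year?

¥100,065

Parallel minimum levy:
  Adjusted income: ¥597,500 + ¥64,900 + ¥13,900 = ¥676,300
  Exemption: ¥55,000 − 20% × (¥676,300 − ¥536,000) = ¥55,000 − ¥28,060 = ¥26,940
  Base: ¥676,300 − ¥26,940 = ¥649,360
  ¥649,360 × 15% = ¥97,404

Regular tax:
  ¥405,000 × 10% = ¥40,500
  ¥71,000 × 24% = ¥17,040
  ¥121,500 × 35% = ¥42,525
  → ¥100,065

¥100,065 > ¥97,404, so the regular tax governs.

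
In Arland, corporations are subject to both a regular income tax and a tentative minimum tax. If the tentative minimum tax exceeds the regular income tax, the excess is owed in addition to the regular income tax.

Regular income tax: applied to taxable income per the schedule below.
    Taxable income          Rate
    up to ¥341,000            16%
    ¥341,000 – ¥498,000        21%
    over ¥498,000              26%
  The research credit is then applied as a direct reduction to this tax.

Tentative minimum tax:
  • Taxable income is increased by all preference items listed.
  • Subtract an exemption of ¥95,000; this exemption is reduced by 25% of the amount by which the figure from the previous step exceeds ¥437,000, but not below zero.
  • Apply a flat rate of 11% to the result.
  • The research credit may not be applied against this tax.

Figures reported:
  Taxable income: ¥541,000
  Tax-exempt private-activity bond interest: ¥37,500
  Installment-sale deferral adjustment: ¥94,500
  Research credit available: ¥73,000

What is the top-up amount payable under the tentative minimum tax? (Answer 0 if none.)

Regular income tax:
  ¥341,000 × 16% = ¥54,560
  ¥157,000 × 21% = ¥32,970
  ¥43,000 × 26% = ¥11,180
  → ¥98,710
  Less research credit ¥73,000 → ¥25,710

Tentative minimum tax:
  Adjusted income: ¥541,000 + ¥37,500 + ¥94,500 = ¥673,000
  Exemption: ¥95,000 − 25% × (¥673,000 − ¥437,000) = ¥95,000 − ¥59,000 = ¥36,000
  Base: ¥673,000 − ¥36,000 = ¥637,000
  ¥637,000 × 11% = ¥70,070

Excess of tentative minimum tax over regular income tax: ¥70,070 − ¥25,710 = ¥44,360.

¥44,360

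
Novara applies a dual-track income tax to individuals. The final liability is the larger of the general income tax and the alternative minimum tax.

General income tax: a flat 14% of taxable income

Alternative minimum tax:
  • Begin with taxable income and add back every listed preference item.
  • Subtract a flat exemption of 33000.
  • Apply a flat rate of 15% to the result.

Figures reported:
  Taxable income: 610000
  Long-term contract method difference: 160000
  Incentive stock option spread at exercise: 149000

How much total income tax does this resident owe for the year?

Alternative minimum tax:
  Adjusted income: 610000 + 160000 + 149000 = 919000
  Less exemption 33000 → base 886000
  886000 × 15% = 132900

General income tax:
  610000 × 14% = 85400

132900 > 85400, so the alternative minimum tax is the binding amount.

132900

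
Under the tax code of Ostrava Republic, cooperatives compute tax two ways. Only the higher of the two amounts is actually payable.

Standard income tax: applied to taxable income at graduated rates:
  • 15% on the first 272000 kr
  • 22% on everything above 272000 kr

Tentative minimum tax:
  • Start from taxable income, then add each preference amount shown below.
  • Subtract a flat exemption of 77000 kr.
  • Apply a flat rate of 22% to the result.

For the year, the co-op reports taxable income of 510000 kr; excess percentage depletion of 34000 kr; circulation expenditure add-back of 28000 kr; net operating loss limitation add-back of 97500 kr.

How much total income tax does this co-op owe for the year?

Tentative minimum tax:
  Adjusted income: 510000 kr + 34000 kr + 28000 kr + 97500 kr = 669500 kr
  Less exemption 77000 kr → base 592500 kr
  592500 kr × 22% = 130350 kr

Standard income tax:
  272000 kr × 15% = 40800 kr
  238000 kr × 22% = 52360 kr
  → 93160 kr

130350 kr > 93160 kr, so the tentative minimum tax is the binding amount.

130350 kr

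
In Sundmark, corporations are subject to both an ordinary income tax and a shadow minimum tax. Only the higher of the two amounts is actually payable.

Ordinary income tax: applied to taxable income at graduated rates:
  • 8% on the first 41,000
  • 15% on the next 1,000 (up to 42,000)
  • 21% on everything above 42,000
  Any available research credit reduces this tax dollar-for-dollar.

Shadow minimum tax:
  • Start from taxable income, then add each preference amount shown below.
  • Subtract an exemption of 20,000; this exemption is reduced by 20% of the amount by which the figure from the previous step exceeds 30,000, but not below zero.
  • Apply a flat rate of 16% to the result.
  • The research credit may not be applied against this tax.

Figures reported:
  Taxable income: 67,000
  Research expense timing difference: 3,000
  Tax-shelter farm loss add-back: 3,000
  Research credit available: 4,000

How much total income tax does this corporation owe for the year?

9,856

Ordinary income tax:
  41,000 × 8% = 3,280
  1,000 × 15% = 150
  25,000 × 21% = 5,250
  → 8,680
  Less research credit 4,000 → 4,680

Shadow minimum tax:
  Adjusted income: 67,000 + 3,000 + 3,000 = 73,000
  Exemption: 20,000 − 20% × (73,000 − 30,000) = 20,000 − 8,600 = 11,400
  Base: 73,000 − 11,400 = 61,600
  61,600 × 16% = 9,856

9,856 > 4,680, so the shadow minimum tax is the binding amount.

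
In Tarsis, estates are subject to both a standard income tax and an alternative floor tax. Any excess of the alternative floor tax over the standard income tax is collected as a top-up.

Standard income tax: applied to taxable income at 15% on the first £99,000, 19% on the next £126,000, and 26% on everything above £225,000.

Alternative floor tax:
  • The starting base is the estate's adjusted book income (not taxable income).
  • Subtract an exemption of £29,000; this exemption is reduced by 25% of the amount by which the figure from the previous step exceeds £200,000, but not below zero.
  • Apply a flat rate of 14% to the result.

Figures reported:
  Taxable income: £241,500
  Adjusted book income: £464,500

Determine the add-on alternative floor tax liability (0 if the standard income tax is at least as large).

Alternative floor tax:
  Base (adjusted book income): £464,500
  Exemption: 25% × (£464,500 − £200,000) = £66,125 ≥ £29,000, so the exemption is fully phased out
  Base: £464,500 − £0 = £464,500
  £464,500 × 14% = £65,030

Standard income tax:
  £99,000 × 15% = £14,850
  £126,000 × 19% = £23,940
  £16,500 × 26% = £4,290
  → £43,080

Excess of alternative floor tax over standard income tax: £65,030 − £43,080 = £21,950.

£21,950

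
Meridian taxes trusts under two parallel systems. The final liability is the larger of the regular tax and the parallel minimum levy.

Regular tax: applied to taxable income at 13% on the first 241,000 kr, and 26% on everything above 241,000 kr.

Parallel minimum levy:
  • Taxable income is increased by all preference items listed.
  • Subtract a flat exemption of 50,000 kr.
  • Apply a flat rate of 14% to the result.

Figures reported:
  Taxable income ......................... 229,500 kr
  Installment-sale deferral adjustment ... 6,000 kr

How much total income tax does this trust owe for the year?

29,835 kr

Parallel minimum levy:
  Adjusted income: 229,500 kr + 6,000 kr = 235,500 kr
  Less exemption 50,000 kr → base 185,500 kr
  185,500 kr × 14% = 25,970 kr

Regular tax:
  229,500 kr × 13% = 29,835 kr

29,835 kr > 25,970 kr, so the regular tax governs.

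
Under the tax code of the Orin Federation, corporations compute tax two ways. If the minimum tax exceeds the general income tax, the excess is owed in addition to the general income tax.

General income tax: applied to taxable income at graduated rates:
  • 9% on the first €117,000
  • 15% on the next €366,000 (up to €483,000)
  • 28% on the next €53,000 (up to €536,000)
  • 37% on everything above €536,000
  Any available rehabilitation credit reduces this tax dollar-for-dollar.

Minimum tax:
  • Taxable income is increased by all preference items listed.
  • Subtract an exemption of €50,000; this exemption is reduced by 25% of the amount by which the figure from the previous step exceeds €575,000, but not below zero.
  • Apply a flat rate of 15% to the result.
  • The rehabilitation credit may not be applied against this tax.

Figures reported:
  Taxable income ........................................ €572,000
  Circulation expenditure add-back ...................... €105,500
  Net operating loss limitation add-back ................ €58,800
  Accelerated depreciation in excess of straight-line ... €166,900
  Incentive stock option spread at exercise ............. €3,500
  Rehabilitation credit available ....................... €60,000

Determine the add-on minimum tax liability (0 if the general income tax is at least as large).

Minimum tax:
  Adjusted income: €572,000 + €105,500 + €58,800 + €166,900 + €3,500 = €906,700
  Exemption: 25% × (€906,700 − €575,000) = €82,925 ≥ €50,000, so the exemption is fully phased out
  Base: €906,700 − €0 = €906,700
  €906,700 × 15% = €136,005

General income tax:
  €117,000 × 9% = €10,530
  €366,000 × 15% = €54,900
  €53,000 × 28% = €14,840
  €36,000 × 37% = €13,320
  → €93,590
  Less rehabilitation credit €60,000 → €33,590

Excess of minimum tax over general income tax: €136,005 − €33,590 = €102,415.

€102,415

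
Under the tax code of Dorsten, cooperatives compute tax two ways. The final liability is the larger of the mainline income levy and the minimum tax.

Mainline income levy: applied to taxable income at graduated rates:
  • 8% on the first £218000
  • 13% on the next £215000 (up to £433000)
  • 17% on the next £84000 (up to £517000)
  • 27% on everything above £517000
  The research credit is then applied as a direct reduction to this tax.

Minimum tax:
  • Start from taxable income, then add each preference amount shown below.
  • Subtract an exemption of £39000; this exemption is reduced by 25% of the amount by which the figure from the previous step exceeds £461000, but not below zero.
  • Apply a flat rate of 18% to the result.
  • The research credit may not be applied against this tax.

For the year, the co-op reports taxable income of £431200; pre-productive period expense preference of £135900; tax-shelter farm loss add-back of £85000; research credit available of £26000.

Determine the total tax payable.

£117378

Minimum tax:
  Adjusted income: £431200 + £135900 + £85000 = £652100
  Exemption: 25% × (£652100 − £461000) = £47775 ≥ £39000, so the exemption is fully phased out
  Base: £652100 − £0 = £652100
  £652100 × 18% = £117378

Mainline income levy:
  £218000 × 8% = £17440
  £213200 × 13% = £27716
  → £45156
  Less research credit £26000 → £19156

£117378 > £19156, so the minimum tax is the binding amount.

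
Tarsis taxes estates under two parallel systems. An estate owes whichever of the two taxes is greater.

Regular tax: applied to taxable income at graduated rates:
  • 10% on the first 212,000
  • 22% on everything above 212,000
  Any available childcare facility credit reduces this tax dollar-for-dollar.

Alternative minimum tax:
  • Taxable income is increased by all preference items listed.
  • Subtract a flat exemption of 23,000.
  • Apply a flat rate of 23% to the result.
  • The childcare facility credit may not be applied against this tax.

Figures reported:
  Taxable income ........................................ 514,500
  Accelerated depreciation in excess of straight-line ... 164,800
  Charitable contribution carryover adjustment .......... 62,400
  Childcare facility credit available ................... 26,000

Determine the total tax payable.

165,301

Alternative minimum tax:
  Adjusted income: 514,500 + 164,800 + 62,400 = 741,700
  Less exemption 23,000 → base 718,700
  718,700 × 23% = 165,301

Regular tax:
  212,000 × 10% = 21,200
  302,500 × 22% = 66,550
  → 87,750
  Less childcare facility credit 26,000 → 61,750

165,301 > 61,750, so the alternative minimum tax is the binding amount.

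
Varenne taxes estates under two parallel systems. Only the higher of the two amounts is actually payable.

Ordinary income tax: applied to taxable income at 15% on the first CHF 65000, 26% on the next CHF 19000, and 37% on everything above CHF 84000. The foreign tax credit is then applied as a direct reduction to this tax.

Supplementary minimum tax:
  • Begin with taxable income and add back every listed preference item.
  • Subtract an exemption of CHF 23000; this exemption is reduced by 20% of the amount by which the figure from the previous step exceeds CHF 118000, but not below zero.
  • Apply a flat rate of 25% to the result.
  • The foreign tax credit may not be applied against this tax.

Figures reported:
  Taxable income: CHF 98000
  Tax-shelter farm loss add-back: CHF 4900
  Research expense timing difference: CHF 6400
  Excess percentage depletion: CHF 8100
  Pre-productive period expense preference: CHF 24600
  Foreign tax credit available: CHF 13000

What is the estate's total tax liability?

Supplementary minimum tax:
  Adjusted income: CHF 98000 + CHF 4900 + CHF 6400 + CHF 8100 + CHF 24600 = CHF 142000
  Exemption: CHF 23000 − 20% × (CHF 142000 − CHF 118000) = CHF 23000 − CHF 4800 = CHF 18200
  Base: CHF 142000 − CHF 18200 = CHF 123800
  CHF 123800 × 25% = CHF 30950

Ordinary income tax:
  CHF 65000 × 15% = CHF 9750
  CHF 19000 × 26% = CHF 4940
  CHF 14000 × 37% = CHF 5180
  → CHF 19870
  Less foreign tax credit CHF 13000 → CHF 6870

CHF 30950 > CHF 6870, so the supplementary minimum tax is the binding amount.

CHF 30950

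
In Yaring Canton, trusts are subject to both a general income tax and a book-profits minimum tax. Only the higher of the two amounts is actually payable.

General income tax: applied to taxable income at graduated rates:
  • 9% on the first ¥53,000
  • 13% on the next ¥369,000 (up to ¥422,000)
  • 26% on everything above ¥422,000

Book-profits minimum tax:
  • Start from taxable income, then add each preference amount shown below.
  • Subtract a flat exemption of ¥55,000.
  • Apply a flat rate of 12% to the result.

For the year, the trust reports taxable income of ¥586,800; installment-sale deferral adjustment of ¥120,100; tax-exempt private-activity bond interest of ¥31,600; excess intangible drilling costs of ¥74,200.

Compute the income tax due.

Book-profits minimum tax:
  Adjusted income: ¥586,800 + ¥120,100 + ¥31,600 + ¥74,200 = ¥812,700
  Less exemption ¥55,000 → base ¥757,700
  ¥757,700 × 12% = ¥90,924

General income tax:
  ¥53,000 × 9% = ¥4,770
  ¥369,000 × 13% = ¥47,970
  ¥164,800 × 26% = ¥42,848
  → ¥95,588

¥95,588 > ¥90,924, so the general income tax governs.

¥95,588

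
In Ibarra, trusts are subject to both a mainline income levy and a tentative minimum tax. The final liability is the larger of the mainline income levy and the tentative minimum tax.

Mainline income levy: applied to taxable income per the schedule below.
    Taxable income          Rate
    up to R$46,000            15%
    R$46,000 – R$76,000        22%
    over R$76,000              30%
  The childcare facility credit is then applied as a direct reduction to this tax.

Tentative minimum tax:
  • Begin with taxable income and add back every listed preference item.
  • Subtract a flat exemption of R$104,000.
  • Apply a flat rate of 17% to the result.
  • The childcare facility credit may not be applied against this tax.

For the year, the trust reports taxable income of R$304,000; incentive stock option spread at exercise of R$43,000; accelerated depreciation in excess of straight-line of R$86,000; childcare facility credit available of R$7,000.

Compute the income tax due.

Tentative minimum tax:
  Adjusted income: R$304,000 + R$43,000 + R$86,000 = R$433,000
  Less exemption R$104,000 → base R$329,000
  R$329,000 × 17% = R$55,930

Mainline income levy:
  R$46,000 × 15% = R$6,900
  R$30,000 × 22% = R$6,600
  R$228,000 × 30% = R$68,400
  → R$81,900
  Less childcare facility credit R$7,000 → R$74,900

R$74,900 > R$55,930, so the mainline income levy governs.

R$74,900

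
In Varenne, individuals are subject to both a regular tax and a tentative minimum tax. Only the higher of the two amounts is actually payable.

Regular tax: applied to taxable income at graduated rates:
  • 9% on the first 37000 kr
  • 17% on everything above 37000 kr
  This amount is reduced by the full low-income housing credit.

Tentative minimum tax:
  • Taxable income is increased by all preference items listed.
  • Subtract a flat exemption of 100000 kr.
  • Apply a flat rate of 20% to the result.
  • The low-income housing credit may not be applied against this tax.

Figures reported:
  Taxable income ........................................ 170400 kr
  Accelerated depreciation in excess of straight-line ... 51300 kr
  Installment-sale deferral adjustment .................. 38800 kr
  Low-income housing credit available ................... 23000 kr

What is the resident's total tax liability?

Tentative minimum tax:
  Adjusted income: 170400 kr + 51300 kr + 38800 kr = 260500 kr
  Less exemption 100000 kr → base 160500 kr
  160500 kr × 20% = 32100 kr

Regular tax:
  37000 kr × 9% = 3330 kr
  133400 kr × 17% = 22678 kr
  → 26008 kr
  Less low-income housing credit 23000 kr → 3008 kr

32100 kr > 3008 kr, so the tentative minimum tax is the binding amount.

32100 kr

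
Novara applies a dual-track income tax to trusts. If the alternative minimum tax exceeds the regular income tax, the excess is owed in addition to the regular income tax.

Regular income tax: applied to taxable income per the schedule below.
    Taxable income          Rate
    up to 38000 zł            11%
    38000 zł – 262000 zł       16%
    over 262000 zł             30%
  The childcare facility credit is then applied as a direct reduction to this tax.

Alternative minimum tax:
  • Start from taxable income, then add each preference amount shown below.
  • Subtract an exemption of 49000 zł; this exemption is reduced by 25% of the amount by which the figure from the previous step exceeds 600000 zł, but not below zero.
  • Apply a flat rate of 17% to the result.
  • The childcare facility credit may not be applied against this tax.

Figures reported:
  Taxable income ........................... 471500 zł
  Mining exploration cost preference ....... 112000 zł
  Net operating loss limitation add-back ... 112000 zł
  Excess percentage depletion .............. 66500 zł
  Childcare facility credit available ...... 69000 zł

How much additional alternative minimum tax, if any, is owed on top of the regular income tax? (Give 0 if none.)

94225 zł

Alternative minimum tax:
  Adjusted income: 471500 zł + 112000 zł + 112000 zł + 66500 zł = 762000 zł
  Exemption: 49000 zł − 25% × (762000 zł − 600000 zł) = 49000 zł − 40500 zł = 8500 zł
  Base: 762000 zł − 8500 zł = 753500 zł
  753500 zł × 17% = 128095 zł

Regular income tax:
  38000 zł × 11% = 4180 zł
  224000 zł × 16% = 35840 zł
  209500 zł × 30% = 62850 zł
  → 102870 zł
  Less childcare facility credit 69000 zł → 33870 zł

Excess of alternative minimum tax over regular income tax: 128095 zł − 33870 zł = 94225 zł.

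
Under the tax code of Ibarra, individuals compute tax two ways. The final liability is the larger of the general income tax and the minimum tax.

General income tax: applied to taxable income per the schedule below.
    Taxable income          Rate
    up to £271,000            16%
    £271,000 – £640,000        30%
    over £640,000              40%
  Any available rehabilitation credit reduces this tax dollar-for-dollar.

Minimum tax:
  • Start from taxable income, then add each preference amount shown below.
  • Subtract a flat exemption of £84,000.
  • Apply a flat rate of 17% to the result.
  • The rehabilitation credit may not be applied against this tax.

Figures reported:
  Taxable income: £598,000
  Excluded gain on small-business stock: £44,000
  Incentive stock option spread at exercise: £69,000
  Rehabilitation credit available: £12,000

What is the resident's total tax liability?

Minimum tax:
  Adjusted income: £598,000 + £44,000 + £69,000 = £711,000
  Less exemption £84,000 → base £627,000
  £627,000 × 17% = £106,590

General income tax:
  £271,000 × 16% = £43,360
  £327,000 × 30% = £98,100
  → £141,460
  Less rehabilitation credit £12,000 → £129,460

£129,460 > £106,590, so the general income tax governs.

£129,460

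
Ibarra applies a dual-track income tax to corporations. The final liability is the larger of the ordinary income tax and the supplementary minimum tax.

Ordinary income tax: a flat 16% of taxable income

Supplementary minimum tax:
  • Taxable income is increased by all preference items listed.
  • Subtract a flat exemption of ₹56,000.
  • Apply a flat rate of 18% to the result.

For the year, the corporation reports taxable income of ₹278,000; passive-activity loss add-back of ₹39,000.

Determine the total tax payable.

Supplementary minimum tax:
  Adjusted income: ₹278,000 + ₹39,000 = ₹317,000
  Less exemption ₹56,000 → base ₹261,000
  ₹261,000 × 18% = ₹46,980

Ordinary income tax:
  ₹278,000 × 16% = ₹44,480

₹46,980 > ₹44,480, so the supplementary minimum tax is the binding amount.

₹46,980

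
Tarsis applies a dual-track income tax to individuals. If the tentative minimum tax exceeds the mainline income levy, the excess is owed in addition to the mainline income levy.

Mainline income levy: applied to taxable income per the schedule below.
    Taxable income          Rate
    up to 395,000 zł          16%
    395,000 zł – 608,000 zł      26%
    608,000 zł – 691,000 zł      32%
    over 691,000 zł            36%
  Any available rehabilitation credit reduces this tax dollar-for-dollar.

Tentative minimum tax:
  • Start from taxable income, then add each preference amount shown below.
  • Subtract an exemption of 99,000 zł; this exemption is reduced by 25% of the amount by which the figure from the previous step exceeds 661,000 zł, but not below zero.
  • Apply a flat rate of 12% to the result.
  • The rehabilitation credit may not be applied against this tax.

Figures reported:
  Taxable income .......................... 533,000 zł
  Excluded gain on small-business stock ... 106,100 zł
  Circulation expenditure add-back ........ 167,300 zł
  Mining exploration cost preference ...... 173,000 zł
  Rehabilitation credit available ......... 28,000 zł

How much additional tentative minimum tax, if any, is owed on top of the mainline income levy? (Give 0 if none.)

Tentative minimum tax:
  Adjusted income: 533,000 zł + 106,100 zł + 167,300 zł + 173,000 zł = 979,400 zł
  Exemption: 99,000 zł − 25% × (979,400 zł − 661,000 zł) = 99,000 zł − 79,600 zł = 19,400 zł
  Base: 979,400 zł − 19,400 zł = 960,000 zł
  960,000 zł × 12% = 115,200 zł

Mainline income levy:
  395,000 zł × 16% = 63,200 zł
  138,000 zł × 26% = 35,880 zł
  → 99,080 zł
  Less rehabilitation credit 28,000 zł → 71,080 zł

Excess of tentative minimum tax over mainline income levy: 115,200 zł − 71,080 zł = 44,120 zł.

44,120 zł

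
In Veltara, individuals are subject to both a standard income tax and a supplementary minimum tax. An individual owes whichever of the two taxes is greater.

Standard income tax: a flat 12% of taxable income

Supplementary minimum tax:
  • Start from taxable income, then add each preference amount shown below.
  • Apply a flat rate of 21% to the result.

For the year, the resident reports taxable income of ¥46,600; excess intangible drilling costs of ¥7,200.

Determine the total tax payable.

¥11,298

Supplementary minimum tax:
  Adjusted income: ¥46,600 + ¥7,200 = ¥53,800
  ¥53,800 × 21% = ¥11,298

Standard income tax:
  ¥46,600 × 12% = ¥5,592

¥11,298 > ¥5,592, so the supplementary minimum tax is the binding amount.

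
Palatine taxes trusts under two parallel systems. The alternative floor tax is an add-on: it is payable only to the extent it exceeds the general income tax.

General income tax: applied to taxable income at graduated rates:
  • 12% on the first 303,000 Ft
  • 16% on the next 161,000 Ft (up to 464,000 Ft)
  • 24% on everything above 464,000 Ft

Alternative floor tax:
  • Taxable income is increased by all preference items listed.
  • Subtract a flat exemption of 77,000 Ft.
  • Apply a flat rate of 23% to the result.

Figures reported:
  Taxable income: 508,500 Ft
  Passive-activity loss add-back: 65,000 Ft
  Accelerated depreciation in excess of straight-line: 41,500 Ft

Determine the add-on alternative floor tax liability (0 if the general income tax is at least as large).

General income tax:
  303,000 Ft × 12% = 36,360 Ft
  161,000 Ft × 16% = 25,760 Ft
  44,500 Ft × 24% = 10,680 Ft
  → 72,800 Ft

Alternative floor tax:
  Adjusted income: 508,500 Ft + 65,000 Ft + 41,500 Ft = 615,000 Ft
  Less exemption 77,000 Ft → base 538,000 Ft
  538,000 Ft × 23% = 123,740 Ft

Excess of alternative floor tax over general income tax: 123,740 Ft − 72,800 Ft = 50,940 Ft.

50,940 Ft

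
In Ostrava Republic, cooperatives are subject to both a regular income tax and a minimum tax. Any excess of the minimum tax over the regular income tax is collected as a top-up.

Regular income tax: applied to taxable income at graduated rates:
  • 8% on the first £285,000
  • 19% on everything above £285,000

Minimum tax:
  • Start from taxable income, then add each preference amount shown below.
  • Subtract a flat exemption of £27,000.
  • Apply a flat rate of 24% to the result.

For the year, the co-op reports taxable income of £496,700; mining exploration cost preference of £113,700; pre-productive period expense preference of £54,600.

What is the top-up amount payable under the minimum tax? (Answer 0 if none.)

£90,097

Regular income tax:
  £285,000 × 8% = £22,800
  £211,700 × 19% = £40,223
  → £63,023

Minimum tax:
  Adjusted income: £496,700 + £113,700 + £54,600 = £665,000
  Less exemption £27,000 → base £638,000
  £638,000 × 24% = £153,120

Excess of minimum tax over regular income tax: £153,120 − £63,023 = £90,097.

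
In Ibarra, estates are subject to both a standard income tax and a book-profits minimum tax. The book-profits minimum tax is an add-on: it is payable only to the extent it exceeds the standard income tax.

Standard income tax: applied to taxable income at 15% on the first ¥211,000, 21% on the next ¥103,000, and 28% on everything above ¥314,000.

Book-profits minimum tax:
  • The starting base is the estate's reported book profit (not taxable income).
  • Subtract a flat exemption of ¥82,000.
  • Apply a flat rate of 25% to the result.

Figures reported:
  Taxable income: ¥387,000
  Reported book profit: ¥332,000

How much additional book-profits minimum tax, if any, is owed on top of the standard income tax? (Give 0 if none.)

¥0

Standard income tax:
  ¥211,000 × 15% = ¥31,650
  ¥103,000 × 21% = ¥21,630
  ¥73,000 × 28% = ¥20,440
  → ¥73,720

Book-profits minimum tax:
  Base (reported book profit): ¥332,000
  Less exemption ¥82,000 → base ¥250,000
  ¥250,000 × 25% = ¥62,500

¥62,500 ≤ ¥73,720, so no add-on is due.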